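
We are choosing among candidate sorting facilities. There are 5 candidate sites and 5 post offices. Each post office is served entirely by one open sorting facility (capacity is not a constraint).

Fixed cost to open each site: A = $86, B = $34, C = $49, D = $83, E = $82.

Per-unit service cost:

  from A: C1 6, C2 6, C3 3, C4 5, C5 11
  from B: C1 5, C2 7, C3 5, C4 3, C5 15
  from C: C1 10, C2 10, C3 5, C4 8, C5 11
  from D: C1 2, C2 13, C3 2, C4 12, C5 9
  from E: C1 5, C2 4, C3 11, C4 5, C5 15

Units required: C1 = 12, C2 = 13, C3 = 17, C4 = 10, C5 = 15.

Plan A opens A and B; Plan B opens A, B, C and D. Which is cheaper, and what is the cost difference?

Plan A: {A, B}: C1→B 5·12=60, C2→A 6·13=78, C3→A 3·17=51, C4→B 3·10=30, C5→A 11·15=165. Service 384; fixed 120; total 504.
Plan B: {A, B, C, D}: C1→D 2·12=24, C2→A 6·13=78, C3→D 2·17=34, C4→B 3·10=30, C5→D 9·15=135. Service 301; fixed 252; total 553.
Difference: |504 − 553| = 49.

Plan A is cheaper by 49.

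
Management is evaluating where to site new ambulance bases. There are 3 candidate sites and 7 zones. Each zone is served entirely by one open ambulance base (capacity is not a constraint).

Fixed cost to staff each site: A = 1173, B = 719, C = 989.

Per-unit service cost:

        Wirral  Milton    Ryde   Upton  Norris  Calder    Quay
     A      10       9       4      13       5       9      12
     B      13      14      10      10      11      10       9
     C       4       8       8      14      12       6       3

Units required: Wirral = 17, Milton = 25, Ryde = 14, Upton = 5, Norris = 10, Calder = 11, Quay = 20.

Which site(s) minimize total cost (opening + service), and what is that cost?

For any fixed open set, each zone goes to its cheapest open site; total = fixed + service.
{C}: Wirral→C 4·17=68, Milton→C 8·25=200, Ryde→C 8·14=112, Upton→C 14·5=70, Norris→C 12·10=120, Calder→C 6·11=66, Quay→C 3·20=60. Service 696; fixed 989; total 1685.
{B}: service 1161 + fixed 719 = 1880
{A}: service 905 + fixed 1173 = 2078
{A, B, C}: service 550 + fixed 2881 = 3431
No other subset beats 1685.

Open C only; minimum total cost 1685.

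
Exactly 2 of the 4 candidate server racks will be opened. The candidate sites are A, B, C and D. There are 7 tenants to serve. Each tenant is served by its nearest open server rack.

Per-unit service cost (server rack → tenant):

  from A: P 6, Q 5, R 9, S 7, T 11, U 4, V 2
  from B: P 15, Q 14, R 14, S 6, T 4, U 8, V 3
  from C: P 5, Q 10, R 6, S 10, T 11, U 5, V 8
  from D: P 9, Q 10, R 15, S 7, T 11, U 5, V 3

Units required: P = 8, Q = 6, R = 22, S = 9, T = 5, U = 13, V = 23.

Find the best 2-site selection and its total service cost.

With exactly 2 open, each tenant uses its cheapest among the chosen.
{A, C}: P→C 5·8=40, Q→A 5·6=30, R→C 6·22=132, S→A 7·9=63, T→A 11·5=55, U→A 4·13=52, V→A 2·23=46. Service cost 418.
{B, C}: service cost 440
{A, B}: service cost 448
Among all 6 size-2 choices, {A, C} is lowest.

Choose A and C; total service cost 418.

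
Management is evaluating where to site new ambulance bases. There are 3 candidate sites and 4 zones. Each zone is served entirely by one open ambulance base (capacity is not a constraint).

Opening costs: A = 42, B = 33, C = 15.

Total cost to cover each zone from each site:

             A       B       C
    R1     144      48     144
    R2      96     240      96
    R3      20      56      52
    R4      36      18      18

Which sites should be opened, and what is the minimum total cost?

Open A and B; minimum total cost 257.

For any fixed open set, each zone goes to its cheapest open site; total = fixed + service.
{A, B}: R1→B 48, R2→A 96, R3→A 20, R4→B 18. Service 182; fixed 75; total 257.
{B, C}: service 214 + fixed 48 = 262
{A, B, C}: R1→B 48, R2→A 96, R3→A 20, R4→B 18. Service 182; fixed 90; total 272.
{C}: service 310 + fixed 15 = 325
No other subset beats 257.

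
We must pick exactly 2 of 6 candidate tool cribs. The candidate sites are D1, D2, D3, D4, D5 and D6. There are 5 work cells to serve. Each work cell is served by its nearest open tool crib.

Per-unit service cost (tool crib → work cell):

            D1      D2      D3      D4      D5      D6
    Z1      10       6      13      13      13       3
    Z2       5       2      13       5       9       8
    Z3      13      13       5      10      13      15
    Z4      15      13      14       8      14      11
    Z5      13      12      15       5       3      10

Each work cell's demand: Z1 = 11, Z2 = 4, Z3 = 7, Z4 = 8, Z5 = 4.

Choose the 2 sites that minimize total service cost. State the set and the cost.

Choose D4 and D6; total service cost 207.

With exactly 2 open, each work cell uses its cheapest among the chosen.
{D4, D6}: Z1→D6 3·11=33, Z2→D4 5·4=20, Z3→D4 10·7=70, Z4→D4 8·8=64, Z5→D4 5·4=20. Service cost 207.
{D2, D4}: service cost 228
{D3, D6}: service cost 228
Among all 15 size-2 choices, {D4, D6} is lowest.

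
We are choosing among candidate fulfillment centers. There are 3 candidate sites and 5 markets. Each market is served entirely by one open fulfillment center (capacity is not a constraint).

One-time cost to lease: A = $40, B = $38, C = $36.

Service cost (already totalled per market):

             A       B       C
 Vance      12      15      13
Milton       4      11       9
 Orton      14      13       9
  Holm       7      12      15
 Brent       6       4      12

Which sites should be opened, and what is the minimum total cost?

For any fixed open set, each market goes to its cheapest open site; total = fixed + service.
{A}: Vance→A 12, Milton→A 4, Orton→A 14, Holm→A 7, Brent→A 6. Service 43; fixed 40; total 83.
{B}: service 55 + fixed 38 = 93
{C}: Vance→C 13, Milton→C 9, Orton→C 9, Holm→C 15, Brent→C 12. Service 58; fixed 36; total 94.
{A, B, C}: Vance→A 12, Milton→A 4, Orton→C 9, Holm→A 7, Brent→B 4. Service 36; fixed 114; total 150.
No other subset beats 83.

Open A only; minimum total cost 83.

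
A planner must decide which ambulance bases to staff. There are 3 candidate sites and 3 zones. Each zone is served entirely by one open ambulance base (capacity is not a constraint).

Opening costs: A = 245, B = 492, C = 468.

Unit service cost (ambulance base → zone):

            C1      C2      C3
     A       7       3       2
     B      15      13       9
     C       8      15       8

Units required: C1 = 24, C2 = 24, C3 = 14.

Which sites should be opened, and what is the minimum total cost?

Open A only; minimum total cost 513.

For any fixed open set, each zone goes to its cheapest open site; total = fixed + service.
{A}: C1→A 7·24=168, C2→A 3·24=72, C3→A 2·14=28. Service 268; fixed 245; total 513.
{A, C}: C1→A 7·24=168, C2→A 3·24=72, C3→A 2·14=28. Service 268; fixed 713; total 981.
{A, B}: C1→A 7·24=168, C2→A 3·24=72, C3→A 2·14=28. Service 268; fixed 737; total 1005.
{A, B, C}: service 268 + fixed 1205 = 1473
No other subset beats 513.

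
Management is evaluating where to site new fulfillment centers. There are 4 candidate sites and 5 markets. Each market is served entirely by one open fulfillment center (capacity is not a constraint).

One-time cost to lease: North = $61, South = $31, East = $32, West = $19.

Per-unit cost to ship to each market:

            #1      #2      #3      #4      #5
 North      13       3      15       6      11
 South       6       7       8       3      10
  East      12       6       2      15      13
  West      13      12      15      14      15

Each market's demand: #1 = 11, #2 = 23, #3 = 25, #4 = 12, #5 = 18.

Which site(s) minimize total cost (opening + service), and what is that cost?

For any fixed open set, each market goes to its cheapest open site; total = fixed + service.
{North, South, East}: #1→South 6·11=66, #2→North 3·23=69, #3→East 2·25=50, #4→South 3·12=36, #5→South 10·18=180. Service 401; fixed 124; total 525.
{South, East}: #1→South 6·11=66, #2→East 6·23=138, #3→East 2·25=50, #4→South 3·12=36, #5→South 10·18=180. Service 470; fixed 63; total 533.
{North, South, East, West}: #1→South 6·11=66, #2→North 3·23=69, #3→East 2·25=50, #4→South 3·12=36, #5→South 10·18=180. Service 401; fixed 143; total 544.
{West}: #1→West 13·11=143, #2→West 12·23=276, #3→West 15·25=375, #4→West 14·12=168, #5→West 15·18=270. Service 1232; fixed 19; total 1251.
No other subset beats 525.

Open North, South and East; minimum total cost 525.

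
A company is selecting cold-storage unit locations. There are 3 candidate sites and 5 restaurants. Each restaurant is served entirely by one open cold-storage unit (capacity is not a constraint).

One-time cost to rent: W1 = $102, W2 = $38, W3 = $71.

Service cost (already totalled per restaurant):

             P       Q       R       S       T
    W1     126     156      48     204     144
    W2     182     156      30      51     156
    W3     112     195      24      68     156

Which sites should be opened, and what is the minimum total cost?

For any fixed open set, each restaurant goes to its cheapest open site; total = fixed + service.
{W2, W3}: P→W3 112, Q→W2 156, R→W3 24, S→W2 51, T→W2 156. Service 499; fixed 109; total 608.
{W2}: service 575 + fixed 38 = 613
{W3}: P→W3 112, Q→W3 195, R→W3 24, S→W3 68, T→W3 156. Service 555; fixed 71; total 626.
{W1, W2, W3}: service 487 + fixed 211 = 698
No other subset beats 608.

Open W2 and W3; minimum total cost 608.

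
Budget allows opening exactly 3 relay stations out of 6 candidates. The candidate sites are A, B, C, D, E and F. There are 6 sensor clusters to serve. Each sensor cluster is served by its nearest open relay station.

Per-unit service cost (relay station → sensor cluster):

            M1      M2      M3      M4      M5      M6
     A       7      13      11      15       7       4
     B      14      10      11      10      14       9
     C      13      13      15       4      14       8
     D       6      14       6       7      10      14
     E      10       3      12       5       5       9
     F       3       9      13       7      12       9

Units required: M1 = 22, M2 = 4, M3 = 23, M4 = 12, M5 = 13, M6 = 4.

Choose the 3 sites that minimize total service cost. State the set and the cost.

With exactly 3 open, each sensor cluster uses its cheapest among the chosen.
{D, E, F}: M1→F 3·22=66, M2→E 3·4=12, M3→D 6·23=138, M4→E 5·12=60, M5→E 5·13=65, M6→E 9·4=36. Service cost 377.
{A, D, E}: service cost 423
{C, D, E}: service cost 427
Among all 20 size-3 choices, {D, E, F} is lowest.

Choose D, E and F; total service cost 377.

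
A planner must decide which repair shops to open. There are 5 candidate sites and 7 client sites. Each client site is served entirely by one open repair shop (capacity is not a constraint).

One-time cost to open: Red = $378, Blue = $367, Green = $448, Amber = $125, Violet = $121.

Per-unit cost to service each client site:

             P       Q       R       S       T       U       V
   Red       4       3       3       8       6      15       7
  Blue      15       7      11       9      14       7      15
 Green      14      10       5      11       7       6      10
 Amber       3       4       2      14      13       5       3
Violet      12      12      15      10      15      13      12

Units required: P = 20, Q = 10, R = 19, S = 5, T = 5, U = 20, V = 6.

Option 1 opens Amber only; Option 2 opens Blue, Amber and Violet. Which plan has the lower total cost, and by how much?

Option 1 is cheaper by 463.

Option 1: {Amber}: P→Amber 3·20=60, Q→Amber 4·10=40, R→Amber 2·19=38, S→Amber 14·5=70, T→Amber 13·5=65, U→Amber 5·20=100, V→Amber 3·6=18. Service 391; fixed 125; total 516.
Option 2: {Blue, Amber, Violet}: P→Amber 3·20=60, Q→Amber 4·10=40, R→Amber 2·19=38, S→Blue 9·5=45, T→Amber 13·5=65, U→Amber 5·20=100, V→Amber 3·6=18. Service 366; fixed 613; total 979.
Difference: |516 − 979| = 463.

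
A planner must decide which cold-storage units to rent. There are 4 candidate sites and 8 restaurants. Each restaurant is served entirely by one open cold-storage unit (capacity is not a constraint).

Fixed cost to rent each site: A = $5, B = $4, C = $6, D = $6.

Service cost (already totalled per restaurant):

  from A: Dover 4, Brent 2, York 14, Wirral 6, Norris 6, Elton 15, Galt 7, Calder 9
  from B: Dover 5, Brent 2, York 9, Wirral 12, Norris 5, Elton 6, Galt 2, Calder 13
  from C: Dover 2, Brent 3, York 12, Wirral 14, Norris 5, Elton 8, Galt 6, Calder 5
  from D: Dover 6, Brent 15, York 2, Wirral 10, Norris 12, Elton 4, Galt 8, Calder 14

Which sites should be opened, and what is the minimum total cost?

Open B, C and D; minimum total cost 48.

For any fixed open set, each restaurant goes to its cheapest open site; total = fixed + service.
{B, C, D}: Dover→C 2, Brent→B 2, York→D 2, Wirral→D 10, Norris→B 5, Elton→D 4, Galt→B 2, Calder→C 5. Service 32; fixed 16; total 48.
{A, B, C, D}: service 28 + fixed 21 = 49
{A, B, D}: Dover→A 4, Brent→A 2, York→D 2, Wirral→A 6, Norris→B 5, Elton→D 4, Galt→B 2, Calder→A 9. Service 34; fixed 15; total 49.
{B}: service 54 + fixed 4 = 58
No other subset beats 48.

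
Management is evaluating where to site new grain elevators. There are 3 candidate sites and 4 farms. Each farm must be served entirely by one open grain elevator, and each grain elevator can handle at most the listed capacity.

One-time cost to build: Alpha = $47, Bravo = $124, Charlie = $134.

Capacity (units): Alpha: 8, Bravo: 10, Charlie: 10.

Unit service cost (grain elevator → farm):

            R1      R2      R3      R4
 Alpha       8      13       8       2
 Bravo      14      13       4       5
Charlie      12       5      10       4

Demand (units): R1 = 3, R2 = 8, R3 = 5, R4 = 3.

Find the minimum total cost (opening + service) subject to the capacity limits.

Open {Alpha, Bravo, Charlie}: R1→Alpha 8·3=24, R2→Charlie 5·8=40, R3→Bravo 4·5=20, R4→Alpha 2·3=6.
Loads: Alpha carries 6/8, Bravo carries 5/10, Charlie carries 8/10. Service 90; fixed 305; total 395.
Next best feasible plan costs 404.

Minimum total cost: 395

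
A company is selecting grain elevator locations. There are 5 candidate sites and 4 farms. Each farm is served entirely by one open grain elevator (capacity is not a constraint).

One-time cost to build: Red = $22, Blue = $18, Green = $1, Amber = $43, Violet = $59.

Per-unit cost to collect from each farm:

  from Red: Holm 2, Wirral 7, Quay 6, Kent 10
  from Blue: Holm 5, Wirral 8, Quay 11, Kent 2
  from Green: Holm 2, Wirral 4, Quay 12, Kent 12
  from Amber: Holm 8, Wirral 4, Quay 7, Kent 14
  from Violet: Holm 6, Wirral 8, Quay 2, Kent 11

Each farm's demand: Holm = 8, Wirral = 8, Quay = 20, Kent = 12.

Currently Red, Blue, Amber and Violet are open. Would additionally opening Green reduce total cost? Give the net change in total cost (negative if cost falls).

Current service cost with {Red, Blue, Amber, Violet}: 112.
Adding Green: each farm re-picks its cheapest; new service cost 112, saving 0.
Extra fixed cost: 1. Net change = 1 − 0 = 1.
(Totals: 254 → 255.)

No — net change +1 (cost rises by 1).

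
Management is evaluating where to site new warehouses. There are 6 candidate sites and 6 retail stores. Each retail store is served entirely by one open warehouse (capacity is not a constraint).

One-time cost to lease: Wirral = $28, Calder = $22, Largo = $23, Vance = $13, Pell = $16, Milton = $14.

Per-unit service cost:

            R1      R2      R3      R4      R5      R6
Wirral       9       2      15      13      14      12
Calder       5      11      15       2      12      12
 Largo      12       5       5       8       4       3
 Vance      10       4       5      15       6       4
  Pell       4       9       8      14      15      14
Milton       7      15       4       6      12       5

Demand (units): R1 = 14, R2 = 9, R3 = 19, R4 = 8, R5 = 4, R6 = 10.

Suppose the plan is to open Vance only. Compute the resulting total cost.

Total cost: 468

Each retail store is assigned to its cheapest site among the open ones.
{Vance}: R1→Vance 10·14=140, R2→Vance 4·9=36, R3→Vance 5·19=95, R4→Vance 15·8=120, R5→Vance 6·4=24, R6→Vance 4·10=40. Service 455; fixed 13; total 468.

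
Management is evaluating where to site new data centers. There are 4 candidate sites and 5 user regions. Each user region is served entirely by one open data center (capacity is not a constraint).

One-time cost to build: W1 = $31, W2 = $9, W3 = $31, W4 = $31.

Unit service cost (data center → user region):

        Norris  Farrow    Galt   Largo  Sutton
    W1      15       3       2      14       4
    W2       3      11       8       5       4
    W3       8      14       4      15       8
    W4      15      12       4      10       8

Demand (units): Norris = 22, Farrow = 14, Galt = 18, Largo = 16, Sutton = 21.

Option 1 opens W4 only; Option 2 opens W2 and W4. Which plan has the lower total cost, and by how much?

Option 1: {W4}: Norris→W4 15·22=330, Farrow→W4 12·14=168, Galt→W4 4·18=72, Largo→W4 10·16=160, Sutton→W4 8·21=168. Service 898; fixed 31; total 929.
Option 2: {W2, W4}: Norris→W2 3·22=66, Farrow→W2 11·14=154, Galt→W4 4·18=72, Largo→W2 5·16=80, Sutton→W2 4·21=84. Service 456; fixed 40; total 496.
Difference: |929 − 496| = 433.

Option 2 is cheaper by 433.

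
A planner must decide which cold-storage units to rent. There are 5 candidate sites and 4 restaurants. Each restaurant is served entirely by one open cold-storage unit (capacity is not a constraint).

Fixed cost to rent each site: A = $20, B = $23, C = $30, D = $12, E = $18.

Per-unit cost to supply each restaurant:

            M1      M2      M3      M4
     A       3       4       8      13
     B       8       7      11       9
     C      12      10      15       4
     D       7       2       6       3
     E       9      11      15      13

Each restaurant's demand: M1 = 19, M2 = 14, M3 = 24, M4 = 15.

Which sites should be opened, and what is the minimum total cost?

For any fixed open set, each restaurant goes to its cheapest open site; total = fixed + service.
{A, D}: M1→A 3·19=57, M2→D 2·14=28, M3→D 6·24=144, M4→D 3·15=45. Service 274; fixed 32; total 306.
{A, D, E}: service 274 + fixed 50 = 324
{A, B, D}: M1→A 3·19=57, M2→D 2·14=28, M3→D 6·24=144, M4→D 3·15=45. Service 274; fixed 55; total 329.
{A, B, C, D, E}: M1→A 3·19=57, M2→D 2·14=28, M3→D 6·24=144, M4→D 3·15=45. Service 274; fixed 103; total 377.
No other subset beats 306.

Open A and D; minimum total cost 306.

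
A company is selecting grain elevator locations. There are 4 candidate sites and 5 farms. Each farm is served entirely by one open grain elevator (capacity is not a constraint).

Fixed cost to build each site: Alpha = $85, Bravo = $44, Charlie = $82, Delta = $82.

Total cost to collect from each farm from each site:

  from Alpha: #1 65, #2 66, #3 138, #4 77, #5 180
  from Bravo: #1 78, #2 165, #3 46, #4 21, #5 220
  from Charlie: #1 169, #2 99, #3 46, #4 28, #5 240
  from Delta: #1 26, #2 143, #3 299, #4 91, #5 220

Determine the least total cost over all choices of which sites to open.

For any fixed open set, each farm goes to its cheapest open site; total = fixed + service.
{Alpha, Bravo}: #1→Alpha 65, #2→Alpha 66, #3→Bravo 46, #4→Bravo 21, #5→Alpha 180. Service 378; fixed 129; total 507.
{Alpha, Bravo, Delta}: service 339 + fixed 211 = 550
{Alpha, Charlie}: service 385 + fixed 167 = 552
{Alpha, Bravo, Charlie, Delta}: #1→Delta 26, #2→Alpha 66, #3→Bravo 46, #4→Bravo 21, #5→Alpha 180. Service 339; fixed 293; total 632.
(All 15 nonempty subsets were checked; Alpha and Bravo is lowest.)

Minimum total cost: 507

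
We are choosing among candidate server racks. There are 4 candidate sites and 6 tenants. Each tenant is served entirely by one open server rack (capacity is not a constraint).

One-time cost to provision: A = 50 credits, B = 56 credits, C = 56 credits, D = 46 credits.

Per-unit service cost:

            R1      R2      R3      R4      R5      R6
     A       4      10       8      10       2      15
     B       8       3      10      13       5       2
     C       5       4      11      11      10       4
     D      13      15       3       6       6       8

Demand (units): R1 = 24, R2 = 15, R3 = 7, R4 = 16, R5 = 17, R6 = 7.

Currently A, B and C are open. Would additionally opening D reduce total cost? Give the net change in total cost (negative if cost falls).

Yes — net change −53 (cost falls by 53).

Current service cost with {A, B, C}: 405.
Adding D: each tenant re-picks its cheapest; new service cost 306, saving 99.
Extra fixed cost: 46. Net change = 46 − 99 = -53.
(Totals: 567 → 514.)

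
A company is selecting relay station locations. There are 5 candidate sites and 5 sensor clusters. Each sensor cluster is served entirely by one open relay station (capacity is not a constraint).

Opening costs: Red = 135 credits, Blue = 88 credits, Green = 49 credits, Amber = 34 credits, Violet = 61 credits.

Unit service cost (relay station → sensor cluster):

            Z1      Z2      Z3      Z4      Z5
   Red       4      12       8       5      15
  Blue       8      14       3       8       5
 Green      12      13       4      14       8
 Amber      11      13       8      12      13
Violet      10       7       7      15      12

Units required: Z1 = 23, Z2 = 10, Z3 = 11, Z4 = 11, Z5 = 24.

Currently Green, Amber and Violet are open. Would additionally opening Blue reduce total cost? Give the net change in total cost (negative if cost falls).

Yes — net change −85 (cost falls by 85).

Current service cost with {Green, Amber, Violet}: 668.
Adding Blue: each sensor cluster re-picks its cheapest; new service cost 495, saving 173.
Extra fixed cost: 88. Net change = 88 − 173 = -85.
(Totals: 812 → 727.)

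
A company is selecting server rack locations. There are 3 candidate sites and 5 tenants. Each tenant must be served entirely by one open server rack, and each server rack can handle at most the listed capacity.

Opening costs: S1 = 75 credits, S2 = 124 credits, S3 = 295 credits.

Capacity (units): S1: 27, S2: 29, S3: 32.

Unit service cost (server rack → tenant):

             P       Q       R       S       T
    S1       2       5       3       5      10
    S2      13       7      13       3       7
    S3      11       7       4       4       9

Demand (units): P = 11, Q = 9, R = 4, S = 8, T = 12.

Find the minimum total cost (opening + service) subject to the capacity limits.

Open {S1, S2}: P→S1 2·11=22, Q→S1 5·9=45, R→S1 3·4=12, S→S2 3·8=24, T→S2 7·12=84.
Loads: S1 carries 24/27, S2 carries 20/29. Service 187; fixed 199; total 386.
Next best feasible plan costs 404.

Minimum total cost: 386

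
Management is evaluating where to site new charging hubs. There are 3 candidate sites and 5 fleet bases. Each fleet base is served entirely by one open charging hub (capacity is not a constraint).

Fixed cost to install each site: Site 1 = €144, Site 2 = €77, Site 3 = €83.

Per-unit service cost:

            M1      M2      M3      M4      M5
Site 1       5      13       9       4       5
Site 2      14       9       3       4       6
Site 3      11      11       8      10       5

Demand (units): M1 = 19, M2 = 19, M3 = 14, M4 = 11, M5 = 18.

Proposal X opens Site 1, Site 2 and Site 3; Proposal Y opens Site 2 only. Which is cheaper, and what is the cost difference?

Proposal X: {Site 1, Site 2, Site 3}: M1→Site 1 5·19=95, M2→Site 2 9·19=171, M3→Site 2 3·14=42, M4→Site 1 4·11=44, M5→Site 1 5·18=90. Service 442; fixed 304; total 746.
Proposal Y: {Site 2}: M1→Site 2 14·19=266, M2→Site 2 9·19=171, M3→Site 2 3·14=42, M4→Site 2 4·11=44, M5→Site 2 6·18=108. Service 631; fixed 77; total 708.
Difference: |746 − 708| = 38.

Proposal Y is cheaper by 38.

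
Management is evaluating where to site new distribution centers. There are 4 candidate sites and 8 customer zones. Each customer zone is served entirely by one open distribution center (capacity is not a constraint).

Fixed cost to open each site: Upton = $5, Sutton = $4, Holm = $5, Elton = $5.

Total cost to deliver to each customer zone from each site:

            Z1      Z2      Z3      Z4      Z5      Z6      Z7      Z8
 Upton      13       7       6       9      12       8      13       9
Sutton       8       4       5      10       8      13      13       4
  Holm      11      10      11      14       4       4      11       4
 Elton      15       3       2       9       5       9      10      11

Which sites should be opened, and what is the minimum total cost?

Open Holm and Elton; minimum total cost 57.

For any fixed open set, each customer zone goes to its cheapest open site; total = fixed + service.
{Holm, Elton}: Z1→Holm 11, Z2→Elton 3, Z3→Elton 2, Z4→Elton 9, Z5→Holm 4, Z6→Holm 4, Z7→Elton 10, Z8→Holm 4. Service 47; fixed 10; total 57.
{Sutton, Holm, Elton}: service 44 + fixed 14 = 58
{Sutton, Holm}: service 50 + fixed 9 = 59
{Upton, Sutton, Holm, Elton}: Z1→Sutton 8, Z2→Elton 3, Z3→Elton 2, Z4→Upton 9, Z5→Holm 4, Z6→Holm 4, Z7→Elton 10, Z8→Sutton 4. Service 44; fixed 19; total 63.
No other subset beats 57.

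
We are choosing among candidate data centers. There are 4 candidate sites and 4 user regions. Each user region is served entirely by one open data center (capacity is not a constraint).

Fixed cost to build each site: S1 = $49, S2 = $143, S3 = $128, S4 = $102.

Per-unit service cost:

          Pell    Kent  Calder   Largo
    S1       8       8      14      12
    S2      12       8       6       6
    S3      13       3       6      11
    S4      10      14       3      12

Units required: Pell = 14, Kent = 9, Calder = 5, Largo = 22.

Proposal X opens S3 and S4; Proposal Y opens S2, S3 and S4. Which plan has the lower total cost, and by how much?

Proposal X: {S3, S4}: Pell→S4 10·14=140, Kent→S3 3·9=27, Calder→S4 3·5=15, Largo→S3 11·22=242. Service 424; fixed 230; total 654.
Proposal Y: {S2, S3, S4}: Pell→S4 10·14=140, Kent→S3 3·9=27, Calder→S4 3·5=15, Largo→S2 6·22=132. Service 314; fixed 373; total 687.
Difference: |654 − 687| = 33.

Proposal X is cheaper by 33.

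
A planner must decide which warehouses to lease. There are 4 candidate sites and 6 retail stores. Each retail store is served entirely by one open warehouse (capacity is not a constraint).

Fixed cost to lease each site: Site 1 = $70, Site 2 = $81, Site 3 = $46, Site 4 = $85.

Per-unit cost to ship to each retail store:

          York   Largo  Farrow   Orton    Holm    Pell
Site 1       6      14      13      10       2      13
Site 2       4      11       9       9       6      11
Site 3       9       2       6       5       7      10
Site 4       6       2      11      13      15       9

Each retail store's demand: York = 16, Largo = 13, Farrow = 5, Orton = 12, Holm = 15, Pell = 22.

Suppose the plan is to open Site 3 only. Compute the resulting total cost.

Each retail store is assigned to its cheapest site among the open ones.
{Site 3}: York→Site 3 9·16=144, Largo→Site 3 2·13=26, Farrow→Site 3 6·5=30, Orton→Site 3 5·12=60, Holm→Site 3 7·15=105, Pell→Site 3 10·22=220. Service 585; fixed 46; total 631.

Total cost: 631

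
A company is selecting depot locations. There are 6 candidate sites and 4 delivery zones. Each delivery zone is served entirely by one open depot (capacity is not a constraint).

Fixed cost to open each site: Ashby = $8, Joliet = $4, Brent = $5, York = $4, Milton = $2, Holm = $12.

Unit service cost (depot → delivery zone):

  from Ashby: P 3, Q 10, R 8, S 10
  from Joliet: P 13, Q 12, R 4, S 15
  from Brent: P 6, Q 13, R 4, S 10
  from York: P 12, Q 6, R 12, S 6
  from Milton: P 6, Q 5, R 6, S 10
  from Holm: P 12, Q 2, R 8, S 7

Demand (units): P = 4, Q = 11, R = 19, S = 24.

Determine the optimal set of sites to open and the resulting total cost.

For any fixed open set, each delivery zone goes to its cheapest open site; total = fixed + service.
{Ashby, Joliet, York, Holm}: P→Ashby 3·4=12, Q→Holm 2·11=22, R→Joliet 4·19=76, S→York 6·24=144. Service 254; fixed 28; total 282.
{Ashby, Brent, York, Holm}: P→Ashby 3·4=12, Q→Holm 2·11=22, R→Brent 4·19=76, S→York 6·24=144. Service 254; fixed 29; total 283.
{Ashby, Joliet, York, Milton, Holm}: service 254 + fixed 30 = 284
{Ashby, Joliet, Brent, York, Milton, Holm}: service 254 + fixed 35 = 289
No other subset beats 282.

Open Ashby, Joliet, York and Holm; minimum total cost 282.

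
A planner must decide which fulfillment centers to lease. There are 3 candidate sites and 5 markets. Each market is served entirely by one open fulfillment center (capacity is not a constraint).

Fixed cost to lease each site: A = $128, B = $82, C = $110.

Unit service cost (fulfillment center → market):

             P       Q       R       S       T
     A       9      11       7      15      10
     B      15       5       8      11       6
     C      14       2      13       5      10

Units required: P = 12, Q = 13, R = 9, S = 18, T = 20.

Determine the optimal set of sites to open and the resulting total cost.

Open B and C; minimum total cost 668.

For any fixed open set, each market goes to its cheapest open site; total = fixed + service.
{B, C}: P→C 14·12=168, Q→C 2·13=26, R→B 8·9=72, S→C 5·18=90, T→B 6·20=120. Service 476; fixed 192; total 668.
{C}: P→C 14·12=168, Q→C 2·13=26, R→C 13·9=117, S→C 5·18=90, T→C 10·20=200. Service 601; fixed 110; total 711.
{B}: P→B 15·12=180, Q→B 5·13=65, R→B 8·9=72, S→B 11·18=198, T→B 6·20=120. Service 635; fixed 82; total 717.
{A, B, C}: service 407 + fixed 320 = 727
(All 7 nonempty subsets were checked; B and C is lowest.)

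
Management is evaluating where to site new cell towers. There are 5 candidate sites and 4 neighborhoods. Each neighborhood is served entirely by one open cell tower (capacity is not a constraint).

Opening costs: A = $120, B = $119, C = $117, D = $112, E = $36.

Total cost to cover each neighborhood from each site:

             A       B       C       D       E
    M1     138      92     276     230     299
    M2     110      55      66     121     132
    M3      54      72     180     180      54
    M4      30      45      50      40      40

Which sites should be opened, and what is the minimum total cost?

Open B only; minimum total cost 383.

For any fixed open set, each neighborhood goes to its cheapest open site; total = fixed + service.
{B}: M1→B 92, M2→B 55, M3→B 72, M4→B 45. Service 264; fixed 119; total 383.
{B, E}: service 241 + fixed 155 = 396
{A}: service 332 + fixed 120 = 452
{A, B, C, D, E}: M1→B 92, M2→B 55, M3→A 54, M4→A 30. Service 231; fixed 504; total 735.
No other subset beats 383.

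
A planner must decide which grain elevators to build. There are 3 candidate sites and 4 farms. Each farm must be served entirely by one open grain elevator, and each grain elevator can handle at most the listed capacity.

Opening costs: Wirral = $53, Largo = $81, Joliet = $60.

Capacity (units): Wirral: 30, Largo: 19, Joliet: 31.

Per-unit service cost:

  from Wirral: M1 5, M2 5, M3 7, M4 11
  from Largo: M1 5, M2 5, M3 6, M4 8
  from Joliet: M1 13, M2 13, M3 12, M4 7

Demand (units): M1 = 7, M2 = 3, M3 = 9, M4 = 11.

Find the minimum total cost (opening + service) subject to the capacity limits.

Minimum total cost: 287

Open {Wirral}: M1→Wirral 5·7=35, M2→Wirral 5·3=15, M3→Wirral 7·9=63, M4→Wirral 11·11=121.
Loads: Wirral carries 30/30. Service 234; fixed 53; total 287.
Next best feasible plan costs 303.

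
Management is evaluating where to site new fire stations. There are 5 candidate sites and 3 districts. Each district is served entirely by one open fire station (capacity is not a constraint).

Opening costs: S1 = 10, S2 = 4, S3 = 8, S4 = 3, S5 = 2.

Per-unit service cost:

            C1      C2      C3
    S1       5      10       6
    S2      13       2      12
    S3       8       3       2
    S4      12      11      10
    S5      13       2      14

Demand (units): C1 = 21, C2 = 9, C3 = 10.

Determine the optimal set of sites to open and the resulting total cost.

For any fixed open set, each district goes to its cheapest open site; total = fixed + service.
{S1, S3, S5}: C1→S1 5·21=105, C2→S5 2·9=18, C3→S3 2·10=20. Service 143; fixed 20; total 163.
{S1, S2, S3}: service 143 + fixed 22 = 165
{S1, S3, S4, S5}: service 143 + fixed 23 = 166
{S1, S2, S3, S4, S5}: C1→S1 5·21=105, C2→S2 2·9=18, C3→S3 2·10=20. Service 143; fixed 27; total 170.
No other subset beats 163.

Open S1, S3 and S5; minimum total cost 163.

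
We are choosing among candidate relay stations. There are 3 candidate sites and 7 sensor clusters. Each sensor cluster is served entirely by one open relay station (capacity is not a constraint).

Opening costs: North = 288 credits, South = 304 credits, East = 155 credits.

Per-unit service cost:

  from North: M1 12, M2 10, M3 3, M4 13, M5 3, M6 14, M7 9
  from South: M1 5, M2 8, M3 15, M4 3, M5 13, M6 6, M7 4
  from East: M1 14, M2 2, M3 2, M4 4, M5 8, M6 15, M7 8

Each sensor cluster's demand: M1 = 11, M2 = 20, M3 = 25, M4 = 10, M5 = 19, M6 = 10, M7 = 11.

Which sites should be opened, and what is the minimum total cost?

For any fixed open set, each sensor cluster goes to its cheapest open site; total = fixed + service.
{East}: M1→East 14·11=154, M2→East 2·20=40, M3→East 2·25=50, M4→East 4·10=40, M5→East 8·19=152, M6→East 15·10=150, M7→East 8·11=88. Service 674; fixed 155; total 829.
{South, East}: service 431 + fixed 459 = 890
{North, East}: service 547 + fixed 443 = 990
{North, South, East}: service 336 + fixed 747 = 1083
No other subset beats 829.

Open East only; minimum total cost 829.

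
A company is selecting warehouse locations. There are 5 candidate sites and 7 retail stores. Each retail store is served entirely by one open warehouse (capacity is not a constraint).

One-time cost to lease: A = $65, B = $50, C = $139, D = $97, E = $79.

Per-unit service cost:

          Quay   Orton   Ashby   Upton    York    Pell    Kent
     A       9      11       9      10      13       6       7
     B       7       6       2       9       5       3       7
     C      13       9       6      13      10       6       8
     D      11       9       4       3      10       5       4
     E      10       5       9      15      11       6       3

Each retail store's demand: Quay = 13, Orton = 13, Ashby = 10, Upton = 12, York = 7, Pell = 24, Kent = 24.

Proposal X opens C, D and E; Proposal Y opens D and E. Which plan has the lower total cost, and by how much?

Proposal X: {C, D, E}: Quay→E 10·13=130, Orton→E 5·13=65, Ashby→D 4·10=40, Upton→D 3·12=36, York→C 10·7=70, Pell→D 5·24=120, Kent→E 3·24=72. Service 533; fixed 315; total 848.
Proposal Y: {D, E}: Quay→E 10·13=130, Orton→E 5·13=65, Ashby→D 4·10=40, Upton→D 3·12=36, York→D 10·7=70, Pell→D 5·24=120, Kent→E 3·24=72. Service 533; fixed 176; total 709.
Difference: |848 − 709| = 139.

Proposal Y is cheaper by 139.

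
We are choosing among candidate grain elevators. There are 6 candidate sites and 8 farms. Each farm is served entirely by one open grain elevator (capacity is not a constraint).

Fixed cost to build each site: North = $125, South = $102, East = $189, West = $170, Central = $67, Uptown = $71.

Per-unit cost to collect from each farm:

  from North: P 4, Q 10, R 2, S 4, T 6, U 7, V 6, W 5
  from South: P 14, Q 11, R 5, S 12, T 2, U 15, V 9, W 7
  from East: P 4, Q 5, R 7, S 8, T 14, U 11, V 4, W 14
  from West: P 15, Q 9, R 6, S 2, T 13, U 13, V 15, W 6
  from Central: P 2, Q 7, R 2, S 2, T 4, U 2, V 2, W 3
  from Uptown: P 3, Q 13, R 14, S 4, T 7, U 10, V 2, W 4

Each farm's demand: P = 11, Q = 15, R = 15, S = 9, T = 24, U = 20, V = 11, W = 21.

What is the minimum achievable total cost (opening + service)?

Minimum total cost: 463

For any fixed open set, each farm goes to its cheapest open site; total = fixed + service.
{Central}: P→Central 2·11=22, Q→Central 7·15=105, R→Central 2·15=30, S→Central 2·9=18, T→Central 4·24=96, U→Central 2·20=40, V→Central 2·11=22, W→Central 3·21=63. Service 396; fixed 67; total 463.
{South, Central}: service 348 + fixed 169 = 517
{Central, Uptown}: service 396 + fixed 138 = 534
{North, South, East, West, Central, Uptown}: service 318 + fixed 724 = 1042
No other subset beats 463.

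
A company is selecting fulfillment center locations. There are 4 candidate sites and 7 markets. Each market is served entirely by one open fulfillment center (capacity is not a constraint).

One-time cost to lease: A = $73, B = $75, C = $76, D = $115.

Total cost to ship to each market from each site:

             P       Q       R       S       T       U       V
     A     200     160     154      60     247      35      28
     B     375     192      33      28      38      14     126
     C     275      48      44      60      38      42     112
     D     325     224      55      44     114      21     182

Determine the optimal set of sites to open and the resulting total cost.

Open A and C; minimum total cost 602.

For any fixed open set, each market goes to its cheapest open site; total = fixed + service.
{A, C}: P→A 200, Q→C 48, R→C 44, S→A 60, T→C 38, U→A 35, V→A 28. Service 453; fixed 149; total 602.
{A, B, C}: service 389 + fixed 224 = 613
{A, B}: service 501 + fixed 148 = 649
{A, B, C, D}: P→A 200, Q→C 48, R→B 33, S→B 28, T→B 38, U→B 14, V→A 28. Service 389; fixed 339; total 728.
(All 15 nonempty subsets were checked; A and C is lowest.)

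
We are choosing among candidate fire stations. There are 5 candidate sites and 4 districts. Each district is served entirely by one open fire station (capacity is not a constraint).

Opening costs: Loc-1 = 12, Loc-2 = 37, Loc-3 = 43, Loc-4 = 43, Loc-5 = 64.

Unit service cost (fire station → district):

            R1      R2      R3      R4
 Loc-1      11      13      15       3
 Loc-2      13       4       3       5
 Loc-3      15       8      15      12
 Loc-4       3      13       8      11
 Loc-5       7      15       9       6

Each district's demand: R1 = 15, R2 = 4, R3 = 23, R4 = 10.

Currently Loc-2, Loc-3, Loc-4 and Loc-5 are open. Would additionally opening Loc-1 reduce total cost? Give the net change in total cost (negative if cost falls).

Yes — net change −8 (cost falls by 8).

Current service cost with {Loc-2, Loc-3, Loc-4, Loc-5}: 180.
Adding Loc-1: each district re-picks its cheapest; new service cost 160, saving 20.
Extra fixed cost: 12. Net change = 12 − 20 = -8.
(Totals: 367 → 359.)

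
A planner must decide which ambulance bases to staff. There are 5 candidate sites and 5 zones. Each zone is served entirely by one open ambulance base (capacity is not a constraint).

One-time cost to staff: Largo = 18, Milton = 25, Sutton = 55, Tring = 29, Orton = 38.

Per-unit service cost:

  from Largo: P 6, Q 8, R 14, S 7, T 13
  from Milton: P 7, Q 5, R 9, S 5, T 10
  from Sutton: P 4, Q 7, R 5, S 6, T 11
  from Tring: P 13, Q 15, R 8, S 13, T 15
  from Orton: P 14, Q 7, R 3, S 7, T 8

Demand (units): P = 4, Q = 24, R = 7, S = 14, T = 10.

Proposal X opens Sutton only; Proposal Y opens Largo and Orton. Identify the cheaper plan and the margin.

Proposal Y is cheaper by 21.

Proposal X: {Sutton}: P→Sutton 4·4=16, Q→Sutton 7·24=168, R→Sutton 5·7=35, S→Sutton 6·14=84, T→Sutton 11·10=110. Service 413; fixed 55; total 468.
Proposal Y: {Largo, Orton}: P→Largo 6·4=24, Q→Orton 7·24=168, R→Orton 3·7=21, S→Largo 7·14=98, T→Orton 8·10=80. Service 391; fixed 56; total 447.
Difference: |468 − 447| = 21.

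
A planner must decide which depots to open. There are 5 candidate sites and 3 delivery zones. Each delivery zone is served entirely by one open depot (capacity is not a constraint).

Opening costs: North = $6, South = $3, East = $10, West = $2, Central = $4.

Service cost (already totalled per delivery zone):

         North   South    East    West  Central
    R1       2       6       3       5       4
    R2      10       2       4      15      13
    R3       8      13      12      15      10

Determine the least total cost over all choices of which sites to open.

Minimum total cost: 21

For any fixed open set, each delivery zone goes to its cheapest open site; total = fixed + service.
{North, South}: R1→North 2, R2→South 2, R3→North 8. Service 12; fixed 9; total 21.
{North, South, West}: R1→North 2, R2→South 2, R3→North 8. Service 12; fixed 11; total 23.
{South, Central}: R1→Central 4, R2→South 2, R3→Central 10. Service 16; fixed 7; total 23.
{North, South, East, West, Central}: service 12 + fixed 25 = 37
No other subset beats 21.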